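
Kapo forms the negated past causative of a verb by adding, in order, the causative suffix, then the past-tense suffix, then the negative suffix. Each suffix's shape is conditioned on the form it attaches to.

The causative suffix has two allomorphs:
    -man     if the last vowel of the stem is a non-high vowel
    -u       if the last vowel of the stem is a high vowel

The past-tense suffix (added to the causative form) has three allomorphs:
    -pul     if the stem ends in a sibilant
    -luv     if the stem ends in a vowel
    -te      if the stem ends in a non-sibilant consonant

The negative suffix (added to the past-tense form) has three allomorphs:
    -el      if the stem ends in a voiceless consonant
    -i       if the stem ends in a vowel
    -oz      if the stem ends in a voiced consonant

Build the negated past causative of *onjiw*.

The last vowel of *onjiw* is /i/, which is a high vowel, so the causative suffix is -u, giving *onjiwu*.
The causative form *onjiwu*: final sound = /u/, a vowel → -luv → *onjiwuluv*.
Since the final sound of the past-tense form *onjiwuluv* is /v/ (a voiced consonant), it takes -oz, giving *onjiwuluvoz*.

onjiwuluvoz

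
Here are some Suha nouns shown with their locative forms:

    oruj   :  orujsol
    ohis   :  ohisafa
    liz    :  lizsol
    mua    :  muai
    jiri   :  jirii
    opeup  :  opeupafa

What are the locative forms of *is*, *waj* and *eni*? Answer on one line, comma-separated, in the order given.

The alternation tracks the final sound of the stem — -afa when the stem ends in a voiceless consonant (*ohis*, *opeup*); -sol when the stem ends in a voiced consonant (*oruj*, *liz*); -i when the stem ends in a vowel (*mua*, *jiri*).
*is*: final sound = /s/, a voiceless consonant → -afa → *isafa*.
Since the final sound of *waj* is /j/ (a voiced consonant), it takes -sol, giving *wajsol*.
*eni*: final sound = /i/, a vowel → -i → *enii*.

isafa, wajsol, enii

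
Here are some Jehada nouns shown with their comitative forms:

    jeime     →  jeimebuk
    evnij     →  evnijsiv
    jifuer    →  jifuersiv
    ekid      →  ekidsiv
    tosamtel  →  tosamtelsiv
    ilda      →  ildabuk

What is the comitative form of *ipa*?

ipabuk

The suffix is conditioned by the final sound: -siv when the stem ends in a consonant (*evnij*, *jifuer*, *ekid*, *tosamtel*); -buk when the stem ends in a vowel (*jeime*, *ilda*).
*ipa*: final sound = /a/, a vowel → -buk → *ipabuk*.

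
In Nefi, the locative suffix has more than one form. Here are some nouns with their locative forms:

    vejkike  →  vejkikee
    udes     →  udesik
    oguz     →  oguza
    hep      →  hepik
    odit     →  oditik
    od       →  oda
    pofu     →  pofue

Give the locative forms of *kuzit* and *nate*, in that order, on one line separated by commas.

Looking at the final sound of each stem: -ik when the stem ends in a voiceless consonant (*udes*, *hep*, *odit*); -a when the stem ends in a voiced consonant (*oguz*, *od*); -e when the stem ends in a vowel (*vejkike*, *pofu*).
The final sound of *kuzit* is /t/, which is a voiceless consonant, so the suffix is -ik, giving *kuzitik*.
*nate* — final sound /e/ (a vowel) → -e → *natee*.

kuzitik, natee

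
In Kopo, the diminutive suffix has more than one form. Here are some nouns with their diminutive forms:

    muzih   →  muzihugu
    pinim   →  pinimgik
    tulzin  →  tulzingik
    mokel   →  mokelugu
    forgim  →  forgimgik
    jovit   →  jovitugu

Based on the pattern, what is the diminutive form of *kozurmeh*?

kozurmehugu

The pattern is nasality of the final consonant: -gik when the stem ends in a nasal (*pinim*, *tulzin*, *forgim*); -ugu when the stem ends in a non-nasal consonant (*muzih*, *mokel*, *jovit*).
The final consonant of *kozurmeh* is /h/, which is non-nasal, so the suffix is -ugu, giving *kozurmehugu*.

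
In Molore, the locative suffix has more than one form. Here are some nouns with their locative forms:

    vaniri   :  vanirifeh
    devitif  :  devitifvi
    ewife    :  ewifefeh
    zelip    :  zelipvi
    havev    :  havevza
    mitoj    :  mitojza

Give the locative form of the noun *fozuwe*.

The pattern is voicing of the final sound: -vi when the stem ends in a voiceless consonant (*devitif*, *zelip*); -za when the stem ends in a voiced consonant (*havev*, *mitoj*); -feh when the stem ends in a vowel (*vaniri*, *ewife*).
*fozuwe* — final sound /e/ (a vowel) → -feh → *fozuwefeh*.

fozuwefeh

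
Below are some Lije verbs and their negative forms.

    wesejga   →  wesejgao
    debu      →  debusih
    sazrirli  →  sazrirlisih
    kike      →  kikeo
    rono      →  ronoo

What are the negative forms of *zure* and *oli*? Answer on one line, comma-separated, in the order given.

zureo, olisih

The suffix is conditioned by the last vowel: -sih when the last vowel of the stem is a high vowel (*debu*, *sazrirli*); -o when the last vowel of the stem is a non-high vowel (*wesejga*, *kike*, *rono*).
*zure*: last vowel = /e/, a non-high vowel → -o → *zureo*.
Since the last vowel of *oli* is /i/ (a high vowel), it takes -sih, giving *olisih*.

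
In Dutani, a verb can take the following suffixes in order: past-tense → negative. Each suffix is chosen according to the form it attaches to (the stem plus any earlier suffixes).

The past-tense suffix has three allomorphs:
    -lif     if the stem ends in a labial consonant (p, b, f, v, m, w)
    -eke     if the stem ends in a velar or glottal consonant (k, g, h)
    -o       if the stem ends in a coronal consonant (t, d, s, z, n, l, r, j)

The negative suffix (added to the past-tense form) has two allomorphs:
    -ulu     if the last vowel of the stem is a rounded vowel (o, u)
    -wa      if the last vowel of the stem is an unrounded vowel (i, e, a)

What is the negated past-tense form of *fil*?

filoulu

The final consonant of *fil* is /l/, which is coronal, so the past-tense suffix is -o, giving *filo*.
The past-tense form *filo* — last vowel /o/ (a rounded vowel) → -ulu → *filoulu*.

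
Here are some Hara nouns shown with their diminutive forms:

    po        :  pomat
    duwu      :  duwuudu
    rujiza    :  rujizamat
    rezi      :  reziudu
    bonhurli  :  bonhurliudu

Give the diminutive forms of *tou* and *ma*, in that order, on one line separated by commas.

touudu, mamat

Looking at the last vowel of each stem: -udu when the last vowel of the stem is a high vowel (*duwu*, *rezi*, *bonhurli*); -mat when the last vowel of the stem is a non-high vowel (*po*, *rujiza*).
*tou*: last vowel = /u/, a high vowel → -udu → *touudu*.
Since the last vowel of *ma* is /a/ (a non-high vowel), it takes -mat, giving *mamat*.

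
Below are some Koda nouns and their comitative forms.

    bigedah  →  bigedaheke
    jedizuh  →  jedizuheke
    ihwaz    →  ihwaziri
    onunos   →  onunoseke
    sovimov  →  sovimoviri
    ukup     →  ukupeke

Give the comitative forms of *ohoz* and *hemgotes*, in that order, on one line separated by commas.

ohoziri, hemgoteseke

Looking at the final consonant of each stem: -eke when the stem ends in a voiceless consonant (*bigedah*, *jedizuh*, *onunos*, *ukup*); -iri when the stem ends in a voiced consonant (*ihwaz*, *sovimov*).
*ohoz*: final consonant = /z/, voiced → -iri → *ohoziri*.
The final consonant of *hemgotes* is /s/, which is voiceless, so the suffix is -eke, giving *hemgoteseke*.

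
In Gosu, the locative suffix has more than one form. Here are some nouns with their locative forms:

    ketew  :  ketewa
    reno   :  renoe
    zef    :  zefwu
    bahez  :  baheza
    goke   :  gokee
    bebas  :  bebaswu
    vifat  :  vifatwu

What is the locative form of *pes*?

The suffix is conditioned by the final sound: -wu when the stem ends in a voiceless consonant (*zef*, *bebas*, *vifat*); -a when the stem ends in a voiced consonant (*ketew*, *bahez*); -e when the stem ends in a vowel (*reno*, *goke*).
The final sound of *pes* is /s/, which is a voiceless consonant, so the suffix is -wu, giving *peswu*.

peswu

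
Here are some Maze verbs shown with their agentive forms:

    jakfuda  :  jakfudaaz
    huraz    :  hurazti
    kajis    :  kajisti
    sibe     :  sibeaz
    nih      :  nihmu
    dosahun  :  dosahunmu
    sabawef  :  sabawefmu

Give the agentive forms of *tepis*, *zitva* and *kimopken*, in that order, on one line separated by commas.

The suffix is conditioned by the final sound: -ti when the stem ends in a sibilant (*huraz*, *kajis*); -mu when the stem ends in a non-sibilant consonant (*nih*, *dosahun*, *sabawef*); -az when the stem ends in a vowel (*jakfuda*, *sibe*).
*tepis* — final sound /s/ (a sibilant) → -ti → *tepisti*.
*zitva*: final sound = /a/, a vowel → -az → *zitvaaz*.
The final sound of *kimopken* is /n/, which is a non-sibilant consonant, so the suffix is -mu, giving *kimopkenmu*.

tepisti, zitvaaz, kimopkenmu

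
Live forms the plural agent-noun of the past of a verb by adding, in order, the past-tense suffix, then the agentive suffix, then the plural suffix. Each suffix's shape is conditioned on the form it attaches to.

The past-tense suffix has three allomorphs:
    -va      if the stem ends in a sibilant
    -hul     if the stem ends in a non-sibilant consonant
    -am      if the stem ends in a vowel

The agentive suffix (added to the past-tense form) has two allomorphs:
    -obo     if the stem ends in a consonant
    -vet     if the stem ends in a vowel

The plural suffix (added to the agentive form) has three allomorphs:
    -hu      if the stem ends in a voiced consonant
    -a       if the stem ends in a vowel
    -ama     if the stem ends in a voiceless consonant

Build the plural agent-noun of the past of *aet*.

Since the final sound of *aet* is /t/ (a non-sibilant consonant), it takes -hul, giving *aethul*.
Since the final sound of the past-tense form *aethul* is /l/ (a consonant), it takes -obo, giving *aethulobo*.
The final sound of the agentive form *aethulobo* is /o/, which is a vowel, so the plural suffix is -a, giving *aethuloboa*.

aethuloboa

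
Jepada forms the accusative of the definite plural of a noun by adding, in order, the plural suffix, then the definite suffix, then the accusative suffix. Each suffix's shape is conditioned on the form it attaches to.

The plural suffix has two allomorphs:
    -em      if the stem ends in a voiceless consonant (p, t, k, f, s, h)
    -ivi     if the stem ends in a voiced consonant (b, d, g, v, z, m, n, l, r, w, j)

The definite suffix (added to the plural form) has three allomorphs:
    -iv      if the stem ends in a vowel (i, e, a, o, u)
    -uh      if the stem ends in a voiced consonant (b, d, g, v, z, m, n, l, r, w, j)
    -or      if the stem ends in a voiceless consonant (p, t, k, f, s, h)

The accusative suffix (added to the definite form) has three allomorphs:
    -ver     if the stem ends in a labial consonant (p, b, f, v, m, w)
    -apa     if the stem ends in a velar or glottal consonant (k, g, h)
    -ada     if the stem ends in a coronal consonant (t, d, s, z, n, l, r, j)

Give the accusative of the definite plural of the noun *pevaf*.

pevafemuhapa

*pevaf*: final consonant = /f/, voiceless → -em → *pevafem*.
Since the final sound of the plural form *pevafem* is /m/ (a voiced consonant), it takes -uh, giving *pevafemuh*.
The definite form *pevafemuh* — final consonant /h/ (velar/glottal) → -apa → *pevafemuhapa*.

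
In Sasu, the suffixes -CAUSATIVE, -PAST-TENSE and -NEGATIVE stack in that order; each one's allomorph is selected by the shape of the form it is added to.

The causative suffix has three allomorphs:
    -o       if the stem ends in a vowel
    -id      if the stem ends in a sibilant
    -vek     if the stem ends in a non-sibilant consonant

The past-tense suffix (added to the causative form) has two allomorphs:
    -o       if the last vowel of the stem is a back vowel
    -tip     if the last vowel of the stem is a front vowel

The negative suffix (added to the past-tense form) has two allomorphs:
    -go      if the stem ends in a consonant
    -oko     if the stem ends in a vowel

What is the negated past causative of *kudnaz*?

kudnazidtipgo

The final sound of *kudnaz* is /z/, which is a sibilant, so the causative suffix is -id, giving *kudnazid*.
The last vowel of the causative form *kudnazid* is /i/, which is a front vowel, so the past-tense suffix is -tip, giving *kudnazidtip*.
The past-tense form *kudnazidtip* — final sound /p/ (a consonant) → -go → *kudnazidtipgo*.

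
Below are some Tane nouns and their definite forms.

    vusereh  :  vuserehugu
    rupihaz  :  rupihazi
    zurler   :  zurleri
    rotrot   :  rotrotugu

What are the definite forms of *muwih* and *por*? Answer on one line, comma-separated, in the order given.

muwihugu, pori

Looking at the final consonant of each stem: -ugu when the stem ends in a voiceless consonant (*vusereh*, *rotrot*); -i when the stem ends in a voiced consonant (*rupihaz*, *zurler*).
The final consonant of *muwih* is /h/, which is voiceless, so the suffix is -ugu, giving *muwihugu*.
Since the final consonant of *por* is /r/ (voiced), it takes -i, giving *pori*.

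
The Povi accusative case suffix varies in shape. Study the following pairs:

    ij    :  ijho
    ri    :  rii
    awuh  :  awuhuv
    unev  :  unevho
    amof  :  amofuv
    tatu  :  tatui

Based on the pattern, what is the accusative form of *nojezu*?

nojezui

Looking at the final sound of each stem: -uv when the stem ends in a voiceless consonant (*awuh*, *amof*); -ho when the stem ends in a voiced consonant (*ij*, *unev*); -i when the stem ends in a vowel (*ri*, *tatu*).
The final sound of *nojezu* is /u/, which is a vowel, so the suffix is -i, giving *nojezui*.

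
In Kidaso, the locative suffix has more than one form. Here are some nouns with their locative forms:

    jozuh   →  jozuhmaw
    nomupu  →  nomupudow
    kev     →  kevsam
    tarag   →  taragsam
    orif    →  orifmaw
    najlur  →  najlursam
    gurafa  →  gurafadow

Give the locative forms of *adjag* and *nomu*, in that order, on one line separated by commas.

The suffix is conditioned by the final sound: -maw when the stem ends in a voiceless consonant (*jozuh*, *orif*); -sam when the stem ends in a voiced consonant (*kev*, *tarag*, *najlur*); -dow when the stem ends in a vowel (*nomupu*, *gurafa*).
The final sound of *adjag* is /g/, which is a voiced consonant, so the suffix is -sam, giving *adjagsam*.
The final sound of *nomu* is /u/, which is a vowel, so the suffix is -dow, giving *nomudow*.

adjagsam, nomudow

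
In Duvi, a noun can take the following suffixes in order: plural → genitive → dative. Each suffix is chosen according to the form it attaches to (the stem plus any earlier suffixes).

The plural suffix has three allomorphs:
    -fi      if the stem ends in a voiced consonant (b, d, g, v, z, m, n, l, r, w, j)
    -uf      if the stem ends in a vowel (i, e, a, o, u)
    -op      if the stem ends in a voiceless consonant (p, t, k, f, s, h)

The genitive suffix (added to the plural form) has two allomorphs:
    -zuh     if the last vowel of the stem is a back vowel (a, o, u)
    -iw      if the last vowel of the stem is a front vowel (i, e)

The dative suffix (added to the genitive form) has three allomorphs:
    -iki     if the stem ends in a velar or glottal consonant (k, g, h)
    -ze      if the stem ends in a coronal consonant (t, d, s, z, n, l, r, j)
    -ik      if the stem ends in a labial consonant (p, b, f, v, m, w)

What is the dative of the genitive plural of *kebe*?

kebeufzuhiki

*kebe* — final sound /e/ (a vowel) → -uf → *kebeuf*.
The plural form *kebeuf*: last vowel = /u/, a back vowel → -zuh → *kebeufzuh*.
The final consonant of the genitive form *kebeufzuh* is /h/, which is velar/glottal, so the dative suffix is -iki, giving *kebeufzuhiki*.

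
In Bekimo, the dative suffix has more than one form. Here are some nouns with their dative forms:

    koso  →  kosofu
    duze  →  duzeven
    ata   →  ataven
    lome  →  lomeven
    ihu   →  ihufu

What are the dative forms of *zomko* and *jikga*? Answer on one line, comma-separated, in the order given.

The alternation tracks the last vowel of the stem — -fu when the last vowel of the stem is a rounded vowel (*koso*, *ihu*); -ven when the last vowel of the stem is an unrounded vowel (*duze*, *ata*, *lome*).
*zomko* — last vowel /o/ (a rounded vowel) → -fu → *zomkofu*.
Since the last vowel of *jikga* is /a/ (an unrounded vowel), it takes -ven, giving *jikgaven*.

zomkofu, jikgaven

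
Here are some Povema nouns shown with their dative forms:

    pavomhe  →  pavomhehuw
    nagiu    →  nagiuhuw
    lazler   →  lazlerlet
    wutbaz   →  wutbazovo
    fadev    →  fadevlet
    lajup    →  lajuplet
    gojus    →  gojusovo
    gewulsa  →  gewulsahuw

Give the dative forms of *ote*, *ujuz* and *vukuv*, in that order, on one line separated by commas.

otehuw, ujuzovo, vukuvlet

The pattern is sibilance of the final sound: -ovo when the stem ends in a sibilant (*wutbaz*, *gojus*); -let when the stem ends in a non-sibilant consonant (*lazler*, *fadev*, *lajup*); -huw when the stem ends in a vowel (*pavomhe*, *nagiu*, *gewulsa*).
Since the final sound of *ote* is /e/ (a vowel), it takes -huw, giving *otehuw*.
Since the final sound of *ujuz* is /z/ (a sibilant), it takes -ovo, giving *ujuzovo*.
Since the final sound of *vukuv* is /v/ (a non-sibilant consonant), it takes -let, giving *vukuvlet*.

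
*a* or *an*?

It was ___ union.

a

The indefinite article is chosen by the initial *sound* of the following word, not its spelling.
*union* begins with the sound /juː/ (u pronounced /juː/) — a consonant sound.
So the article is *a*: It was a union.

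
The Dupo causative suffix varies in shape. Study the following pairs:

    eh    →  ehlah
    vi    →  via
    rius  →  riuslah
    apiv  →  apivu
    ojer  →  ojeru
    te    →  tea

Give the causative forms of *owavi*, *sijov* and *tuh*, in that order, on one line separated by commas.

The alternation tracks the final sound of the stem — -lah when the stem ends in a voiceless consonant (*eh*, *rius*); -u when the stem ends in a voiced consonant (*apiv*, *ojer*); -a when the stem ends in a vowel (*vi*, *te*).
*owavi* — final sound /i/ (a vowel) → -a → *owavia*.
Since the final sound of *sijov* is /v/ (a voiced consonant), it takes -u, giving *sijovu*.
Since the final sound of *tuh* is /h/ (a voiceless consonant), it takes -lah, giving *tuhlah*.

owavia, sijovu, tuhlah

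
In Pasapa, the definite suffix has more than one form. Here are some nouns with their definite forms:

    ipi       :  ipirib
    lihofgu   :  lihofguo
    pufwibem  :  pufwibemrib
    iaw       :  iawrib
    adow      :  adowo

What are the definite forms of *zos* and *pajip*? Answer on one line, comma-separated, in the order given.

zoso, pajiprib

The alternation tracks the last vowel of the stem — -o when the last vowel of the stem is a rounded vowel (*lihofgu*, *adow*); -rib when the last vowel of the stem is an unrounded vowel (*ipi*, *pufwibem*, *iaw*).
*zos* — last vowel /o/ (a rounded vowel) → -o → *zoso*.
Since the last vowel of *pajip* is /i/ (an unrounded vowel), it takes -rib, giving *pajiprib*.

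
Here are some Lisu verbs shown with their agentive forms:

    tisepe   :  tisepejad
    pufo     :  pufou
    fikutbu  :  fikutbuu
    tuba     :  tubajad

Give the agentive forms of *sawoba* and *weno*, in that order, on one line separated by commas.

sawobajad, wenou

The pattern is rounding harmony: -u when the last vowel of the stem is a rounded vowel (*pufo*, *fikutbu*); -jad when the last vowel of the stem is an unrounded vowel (*tisepe*, *tuba*).
Since the last vowel of *sawoba* is /a/ (an unrounded vowel), it takes -jad, giving *sawobajad*.
The last vowel of *weno* is /o/, which is a rounded vowel, so the suffix is -u, giving *wenou*.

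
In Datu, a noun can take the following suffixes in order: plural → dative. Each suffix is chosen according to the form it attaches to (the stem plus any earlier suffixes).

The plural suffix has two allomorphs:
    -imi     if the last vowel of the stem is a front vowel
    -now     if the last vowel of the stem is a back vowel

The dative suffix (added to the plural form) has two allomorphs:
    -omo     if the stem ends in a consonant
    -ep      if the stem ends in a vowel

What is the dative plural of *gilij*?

The last vowel of *gilij* is /i/, which is a front vowel, so the plural suffix is -imi, giving *gilijimi*.
Since the final sound of the plural form *gilijimi* is /i/ (a vowel), it takes -ep, giving *gilijimiep*.

gilijimiep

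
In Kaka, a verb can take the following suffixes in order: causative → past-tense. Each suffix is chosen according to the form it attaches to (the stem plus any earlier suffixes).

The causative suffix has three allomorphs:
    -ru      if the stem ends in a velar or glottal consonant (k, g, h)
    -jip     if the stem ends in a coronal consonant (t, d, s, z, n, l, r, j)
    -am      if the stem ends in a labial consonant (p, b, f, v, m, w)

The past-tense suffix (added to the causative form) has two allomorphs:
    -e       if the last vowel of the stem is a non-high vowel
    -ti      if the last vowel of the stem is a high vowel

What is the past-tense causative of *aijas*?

*aijas* — final consonant /s/ (coronal) → -jip → *aijasjip*.
The last vowel of the causative form *aijasjip* is /i/, which is a high vowel, so the past-tense suffix is -ti, giving *aijasjipti*.

aijasjipti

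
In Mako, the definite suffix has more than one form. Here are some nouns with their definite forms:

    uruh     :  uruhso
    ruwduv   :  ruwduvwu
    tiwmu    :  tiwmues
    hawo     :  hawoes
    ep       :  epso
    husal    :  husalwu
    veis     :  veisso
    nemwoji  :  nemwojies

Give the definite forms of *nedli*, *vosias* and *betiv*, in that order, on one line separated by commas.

The pattern is voicing of the final sound: -so when the stem ends in a voiceless consonant (*uruh*, *ep*, *veis*); -wu when the stem ends in a voiced consonant (*ruwduv*, *husal*); -es when the stem ends in a vowel (*tiwmu*, *hawo*, *nemwoji*).
Since the final sound of *nedli* is /i/ (a vowel), it takes -es, giving *nedlies*.
Since the final sound of *vosias* is /s/ (a voiceless consonant), it takes -so, giving *vosiasso*.
*betiv* — final sound /v/ (a voiced consonant) → -wu → *betivwu*.

nedlies, vosiasso, betivwu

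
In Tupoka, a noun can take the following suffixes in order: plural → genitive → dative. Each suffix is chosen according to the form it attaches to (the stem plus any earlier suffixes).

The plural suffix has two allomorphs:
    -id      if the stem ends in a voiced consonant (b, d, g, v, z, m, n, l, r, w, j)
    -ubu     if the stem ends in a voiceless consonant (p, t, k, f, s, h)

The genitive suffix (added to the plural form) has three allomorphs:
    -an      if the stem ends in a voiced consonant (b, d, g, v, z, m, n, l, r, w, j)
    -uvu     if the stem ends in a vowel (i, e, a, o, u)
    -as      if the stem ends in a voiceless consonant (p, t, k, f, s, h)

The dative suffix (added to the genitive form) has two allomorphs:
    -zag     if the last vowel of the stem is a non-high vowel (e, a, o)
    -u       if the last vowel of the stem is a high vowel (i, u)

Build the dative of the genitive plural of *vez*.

Since the final consonant of *vez* is /z/ (voiced), it takes -id, giving *vezid*.
Since the final sound of the plural form *vezid* is /d/ (a voiced consonant), it takes -an, giving *vezidan*.
Since the last vowel of the genitive form *vezidan* is /a/ (a non-high vowel), it takes -zag, giving *vezidanzag*.

vezidanzag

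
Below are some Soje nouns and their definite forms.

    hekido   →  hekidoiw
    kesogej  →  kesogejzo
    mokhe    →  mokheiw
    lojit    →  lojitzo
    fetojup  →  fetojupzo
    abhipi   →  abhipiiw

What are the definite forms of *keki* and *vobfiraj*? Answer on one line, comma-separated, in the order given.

kekiiw, vobfirajzo

The suffix is conditioned by the final sound: -zo when the stem ends in a consonant (*kesogej*, *lojit*, *fetojup*); -iw when the stem ends in a vowel (*hekido*, *mokhe*, *abhipi*).
*keki*: final sound = /i/, a vowel → -iw → *kekiiw*.
Since the final sound of *vobfiraj* is /j/ (a consonant), it takes -zo, giving *vobfirajzo*.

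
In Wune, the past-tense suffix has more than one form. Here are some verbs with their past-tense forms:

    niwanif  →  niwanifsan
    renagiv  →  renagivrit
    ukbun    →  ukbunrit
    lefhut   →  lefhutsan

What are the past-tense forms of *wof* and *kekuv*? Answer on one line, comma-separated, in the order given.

The suffix is conditioned by the final consonant: -san when the stem ends in a voiceless consonant (*niwanif*, *lefhut*); -rit when the stem ends in a voiced consonant (*renagiv*, *ukbun*).
Since the final consonant of *wof* is /f/ (voiceless), it takes -san, giving *wofsan*.
*kekuv* — final consonant /v/ (voiced) → -rit → *kekuvrit*.

wofsan, kekuvrit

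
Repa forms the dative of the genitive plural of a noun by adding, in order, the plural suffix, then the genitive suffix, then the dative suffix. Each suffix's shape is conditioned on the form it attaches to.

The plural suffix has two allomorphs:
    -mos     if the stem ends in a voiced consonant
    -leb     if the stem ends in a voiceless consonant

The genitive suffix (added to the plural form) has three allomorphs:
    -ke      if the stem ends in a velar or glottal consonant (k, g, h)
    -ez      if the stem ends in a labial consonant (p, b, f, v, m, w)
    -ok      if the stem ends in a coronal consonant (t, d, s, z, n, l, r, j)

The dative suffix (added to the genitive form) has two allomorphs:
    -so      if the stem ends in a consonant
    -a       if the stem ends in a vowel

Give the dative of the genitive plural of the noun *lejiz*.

lejizmosokso

The final consonant of *lejiz* is /z/, which is voiced, so the plural suffix is -mos, giving *lejizmos*.
Since the final consonant of the plural form *lejizmos* is /s/ (coronal), it takes -ok, giving *lejizmosok*.
The genitive form *lejizmosok*: final sound = /k/, a consonant → -so → *lejizmosokso*.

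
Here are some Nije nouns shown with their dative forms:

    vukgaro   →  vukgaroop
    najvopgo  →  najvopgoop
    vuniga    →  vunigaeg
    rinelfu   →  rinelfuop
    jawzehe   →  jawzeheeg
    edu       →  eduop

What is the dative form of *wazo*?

The pattern is rounding harmony: -op when the last vowel of the stem is a rounded vowel (*vukgaro*, *najvopgo*, *rinelfu*, *edu*); -eg when the last vowel of the stem is an unrounded vowel (*vuniga*, *jawzehe*).
*wazo*: last vowel = /o/, a rounded vowel → -op → *wazoop*.

wazoop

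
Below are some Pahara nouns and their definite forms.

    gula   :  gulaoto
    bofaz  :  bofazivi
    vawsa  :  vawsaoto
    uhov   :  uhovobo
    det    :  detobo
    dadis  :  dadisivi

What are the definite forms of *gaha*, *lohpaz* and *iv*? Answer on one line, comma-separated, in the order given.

Looking at the final sound of each stem: -ivi when the stem ends in a sibilant (*bofaz*, *dadis*); -obo when the stem ends in a non-sibilant consonant (*uhov*, *det*); -oto when the stem ends in a vowel (*gula*, *vawsa*).
The final sound of *gaha* is /a/, which is a vowel, so the suffix is -oto, giving *gahaoto*.
*lohpaz*: final sound = /z/, a sibilant → -ivi → *lohpazivi*.
*iv*: final sound = /v/, a non-sibilant consonant → -obo → *ivobo*.

gahaoto, lohpazivi, ivobo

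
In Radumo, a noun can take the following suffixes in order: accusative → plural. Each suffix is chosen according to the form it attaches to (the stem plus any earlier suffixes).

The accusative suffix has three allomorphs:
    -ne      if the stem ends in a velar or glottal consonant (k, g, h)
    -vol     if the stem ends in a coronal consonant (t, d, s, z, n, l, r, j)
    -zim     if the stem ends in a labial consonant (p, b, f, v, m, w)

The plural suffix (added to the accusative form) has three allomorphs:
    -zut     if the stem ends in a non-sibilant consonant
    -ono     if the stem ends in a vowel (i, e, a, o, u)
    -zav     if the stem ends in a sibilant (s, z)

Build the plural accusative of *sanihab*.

sanihabzimzut

*sanihab*: final consonant = /b/, labial → -zim → *sanihabzim*.
The final sound of the accusative form *sanihabzim* is /m/, which is a non-sibilant consonant, so the plural suffix is -zut, giving *sanihabzimzut*.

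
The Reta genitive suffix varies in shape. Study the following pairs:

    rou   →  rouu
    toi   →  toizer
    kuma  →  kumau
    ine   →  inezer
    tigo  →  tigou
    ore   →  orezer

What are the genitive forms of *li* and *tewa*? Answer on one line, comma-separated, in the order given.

The alternation tracks the last vowel of the stem — -zer when the last vowel of the stem is a front vowel (*toi*, *ine*, *ore*); -u when the last vowel of the stem is a back vowel (*rou*, *kuma*, *tigo*).
*li*: last vowel = /i/, a front vowel → -zer → *lizer*.
Since the last vowel of *tewa* is /a/ (a back vowel), it takes -u, giving *tewau*.

lizer, tewau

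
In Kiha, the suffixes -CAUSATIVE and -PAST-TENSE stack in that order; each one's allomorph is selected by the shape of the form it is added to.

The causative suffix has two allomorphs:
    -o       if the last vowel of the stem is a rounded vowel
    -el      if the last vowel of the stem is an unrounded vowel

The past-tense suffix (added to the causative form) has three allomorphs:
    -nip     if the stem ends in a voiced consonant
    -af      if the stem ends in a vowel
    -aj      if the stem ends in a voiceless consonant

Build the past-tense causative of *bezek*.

bezekelnip

The last vowel of *bezek* is /e/, which is an unrounded vowel, so the causative suffix is -el, giving *bezekel*.
Since the final sound of the causative form *bezekel* is /l/ (a voiced consonant), it takes -nip, giving *bezekelnip*.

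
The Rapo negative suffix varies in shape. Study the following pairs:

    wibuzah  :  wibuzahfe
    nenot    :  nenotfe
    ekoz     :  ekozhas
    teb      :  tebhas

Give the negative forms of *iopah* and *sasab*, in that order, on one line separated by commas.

The suffix is conditioned by the final consonant: -fe when the stem ends in a voiceless consonant (*wibuzah*, *nenot*); -has when the stem ends in a voiced consonant (*ekoz*, *teb*).
The final consonant of *iopah* is /h/, which is voiceless, so the suffix is -fe, giving *iopahfe*.
The final consonant of *sasab* is /b/, which is voiced, so the suffix is -has, giving *sasabhas*.

iopahfe, sasabhas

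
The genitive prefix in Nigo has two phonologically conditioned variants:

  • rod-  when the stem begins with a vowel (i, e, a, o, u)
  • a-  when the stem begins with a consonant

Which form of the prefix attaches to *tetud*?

a-

The first sound of *tetud* is /t/, which is a consonant, so the prefix is a-.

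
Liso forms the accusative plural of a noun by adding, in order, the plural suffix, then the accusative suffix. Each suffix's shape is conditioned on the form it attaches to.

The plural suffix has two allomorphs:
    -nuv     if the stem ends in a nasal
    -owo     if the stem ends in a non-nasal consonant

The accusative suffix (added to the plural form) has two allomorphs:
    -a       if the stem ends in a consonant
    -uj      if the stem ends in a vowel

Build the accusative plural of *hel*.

The final consonant of *hel* is /l/, which is non-nasal, so the plural suffix is -owo, giving *helowo*.
The final sound of the plural form *helowo* is /o/, which is a vowel, so the accusative suffix is -uj, giving *helowouj*.

helowouj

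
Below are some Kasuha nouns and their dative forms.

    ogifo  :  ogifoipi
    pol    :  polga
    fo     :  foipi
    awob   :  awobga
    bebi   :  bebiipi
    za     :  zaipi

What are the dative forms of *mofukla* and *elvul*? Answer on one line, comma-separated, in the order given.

The suffix is conditioned by the final sound: -ga when the stem ends in a consonant (*pol*, *awob*); -ipi when the stem ends in a vowel (*ogifo*, *fo*, *bebi*, *za*).
The final sound of *mofukla* is /a/, which is a vowel, so the suffix is -ipi, giving *mofuklaipi*.
Since the final sound of *elvul* is /l/ (a consonant), it takes -ga, giving *elvulga*.

mofuklaipi, elvulga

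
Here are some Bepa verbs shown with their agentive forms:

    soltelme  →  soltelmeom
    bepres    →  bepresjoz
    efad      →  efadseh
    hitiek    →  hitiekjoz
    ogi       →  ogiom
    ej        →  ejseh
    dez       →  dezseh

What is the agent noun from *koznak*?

koznakjoz

The pattern is voicing of the final sound: -joz when the stem ends in a voiceless consonant (*bepres*, *hitiek*); -seh when the stem ends in a voiced consonant (*efad*, *ej*, *dez*); -om when the stem ends in a vowel (*soltelme*, *ogi*).
The final sound of *koznak* is /k/, which is a voiceless consonant, so the suffix is -joz, giving *koznakjoz*.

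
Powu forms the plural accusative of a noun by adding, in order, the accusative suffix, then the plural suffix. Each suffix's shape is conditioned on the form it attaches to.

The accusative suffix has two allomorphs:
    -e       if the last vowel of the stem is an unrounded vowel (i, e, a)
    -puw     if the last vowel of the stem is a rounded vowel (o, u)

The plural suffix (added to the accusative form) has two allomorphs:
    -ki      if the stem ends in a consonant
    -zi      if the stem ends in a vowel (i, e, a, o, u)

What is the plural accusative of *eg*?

egezi

*eg* — last vowel /e/ (an unrounded vowel) → -e → *ege*.
Since the final sound of the accusative form *ege* is /e/ (a vowel), it takes -zi, giving *egezi*.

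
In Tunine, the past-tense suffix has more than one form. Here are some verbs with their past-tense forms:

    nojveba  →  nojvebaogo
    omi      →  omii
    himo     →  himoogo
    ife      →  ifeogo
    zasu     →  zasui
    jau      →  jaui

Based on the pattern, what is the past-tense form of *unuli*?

The alternation tracks the last vowel of the stem — -i when the last vowel of the stem is a high vowel (*omi*, *zasu*, *jau*); -ogo when the last vowel of the stem is a non-high vowel (*nojveba*, *himo*, *ife*).
*unuli* — last vowel /i/ (a high vowel) → -i → *unulii*.

unulii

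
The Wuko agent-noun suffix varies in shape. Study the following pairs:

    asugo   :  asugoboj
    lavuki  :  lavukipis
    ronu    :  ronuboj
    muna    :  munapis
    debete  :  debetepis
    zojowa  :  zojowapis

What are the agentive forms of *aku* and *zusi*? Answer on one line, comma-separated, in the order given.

akuboj, zusipis

The pattern is rounding harmony: -boj when the last vowel of the stem is a rounded vowel (*asugo*, *ronu*); -pis when the last vowel of the stem is an unrounded vowel (*lavuki*, *muna*, *debete*, *zojowa*).
Since the last vowel of *aku* is /u/ (a rounded vowel), it takes -boj, giving *akuboj*.
The last vowel of *zusi* is /i/, which is an unrounded vowel, so the suffix is -pis, giving *zusipis*.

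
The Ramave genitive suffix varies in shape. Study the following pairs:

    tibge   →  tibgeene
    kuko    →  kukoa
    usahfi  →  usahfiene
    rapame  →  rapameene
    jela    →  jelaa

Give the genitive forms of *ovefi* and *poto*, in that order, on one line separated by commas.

The suffix is conditioned by the last vowel: -ene when the last vowel of the stem is a front vowel (*tibge*, *usahfi*, *rapame*); -a when the last vowel of the stem is a back vowel (*kuko*, *jela*).
The last vowel of *ovefi* is /i/, which is a front vowel, so the suffix is -ene, giving *ovefiene*.
*poto* — last vowel /o/ (a back vowel) → -a → *potoa*.

ovefiene, potoa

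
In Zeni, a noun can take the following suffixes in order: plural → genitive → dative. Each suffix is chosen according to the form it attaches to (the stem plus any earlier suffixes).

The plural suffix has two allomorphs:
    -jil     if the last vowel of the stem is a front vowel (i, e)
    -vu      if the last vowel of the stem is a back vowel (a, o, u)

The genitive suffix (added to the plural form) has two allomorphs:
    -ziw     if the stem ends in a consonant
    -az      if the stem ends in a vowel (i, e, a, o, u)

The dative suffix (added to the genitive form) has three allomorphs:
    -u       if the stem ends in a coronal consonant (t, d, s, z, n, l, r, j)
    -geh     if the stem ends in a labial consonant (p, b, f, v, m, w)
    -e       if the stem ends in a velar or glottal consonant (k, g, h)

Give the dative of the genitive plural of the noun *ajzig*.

ajzigjilziwgeh

The last vowel of *ajzig* is /i/, which is a front vowel, so the plural suffix is -jil, giving *ajzigjil*.
The final sound of the plural form *ajzigjil* is /l/, which is a consonant, so the genitive suffix is -ziw, giving *ajzigjilziw*.
The genitive form *ajzigjilziw* — final consonant /w/ (labial) → -geh → *ajzigjilziwgeh*.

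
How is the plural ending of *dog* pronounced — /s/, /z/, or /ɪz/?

/z/

The stem *dog* ends in a voiced non-sibilant sound.
The plural suffix surfaces as /ɪz/ after sibilants, /s/ after other voiceless consonants, and /z/ after other voiced sounds.
So the plural -s on *dog* is pronounced /z/.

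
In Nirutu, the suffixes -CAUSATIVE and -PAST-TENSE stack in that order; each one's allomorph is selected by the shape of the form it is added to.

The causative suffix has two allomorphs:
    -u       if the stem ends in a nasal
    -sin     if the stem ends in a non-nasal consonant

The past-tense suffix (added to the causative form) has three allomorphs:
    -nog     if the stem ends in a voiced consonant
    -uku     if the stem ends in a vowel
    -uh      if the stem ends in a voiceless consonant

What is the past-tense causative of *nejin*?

nejinuuku

Since the final consonant of *nejin* is /n/ (a nasal), it takes -u, giving *nejinu*.
The final sound of the causative form *nejinu* is /u/, which is a vowel, so the past-tense suffix is -uku, giving *nejinuuku*.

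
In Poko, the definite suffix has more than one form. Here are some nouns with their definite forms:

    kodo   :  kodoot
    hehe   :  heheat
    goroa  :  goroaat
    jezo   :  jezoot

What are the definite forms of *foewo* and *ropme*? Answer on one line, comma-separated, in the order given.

foewoot, ropmeat

The alternation tracks the last vowel of the stem — -ot when the last vowel of the stem is a rounded vowel (*kodo*, *jezo*); -at when the last vowel of the stem is an unrounded vowel (*hehe*, *goroa*).
The last vowel of *foewo* is /o/, which is a rounded vowel, so the suffix is -ot, giving *foewoot*.
Since the last vowel of *ropme* is /e/ (an unrounded vowel), it takes -at, giving *ropmeat*.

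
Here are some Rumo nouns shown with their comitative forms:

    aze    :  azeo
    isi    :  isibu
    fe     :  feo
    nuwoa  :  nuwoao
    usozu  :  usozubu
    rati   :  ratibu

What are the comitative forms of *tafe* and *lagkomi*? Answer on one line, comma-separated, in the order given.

The pattern is height harmony: -bu when the last vowel of the stem is a high vowel (*isi*, *usozu*, *rati*); -o when the last vowel of the stem is a non-high vowel (*aze*, *fe*, *nuwoa*).
Since the last vowel of *tafe* is /e/ (a non-high vowel), it takes -o, giving *tafeo*.
*lagkomi* — last vowel /i/ (a high vowel) → -bu → *lagkomibu*.

tafeo, lagkomibu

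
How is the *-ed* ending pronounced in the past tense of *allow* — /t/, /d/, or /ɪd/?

The stem *allow* ends in a voiced sound other than /d/.
The -ed suffix is realized as /ɪd/ after /t, d/; as /t/ after other voiceless consonants; and as /d/ after other voiced sounds.
So -ed on *allow* is pronounced /d/.

/d/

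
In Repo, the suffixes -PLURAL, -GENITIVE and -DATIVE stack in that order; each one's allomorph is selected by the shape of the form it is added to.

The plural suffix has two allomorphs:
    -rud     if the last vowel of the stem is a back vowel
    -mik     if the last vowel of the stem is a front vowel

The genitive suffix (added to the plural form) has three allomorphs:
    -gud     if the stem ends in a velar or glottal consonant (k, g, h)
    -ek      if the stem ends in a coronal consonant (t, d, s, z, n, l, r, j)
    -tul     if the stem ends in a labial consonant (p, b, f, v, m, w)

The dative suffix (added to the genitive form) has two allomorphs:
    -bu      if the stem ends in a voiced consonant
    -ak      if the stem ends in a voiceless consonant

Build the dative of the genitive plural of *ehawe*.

ehawemikgudbu

*ehawe*: last vowel = /e/, a front vowel → -mik → *ehawemik*.
The final consonant of the plural form *ehawemik* is /k/, which is velar/glottal, so the genitive suffix is -gud, giving *ehawemikgud*.
The genitive form *ehawemikgud* — final consonant /d/ (voiced) → -bu → *ehawemikgudbu*.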